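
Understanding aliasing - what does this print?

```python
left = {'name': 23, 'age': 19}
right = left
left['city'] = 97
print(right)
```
{'name': 23, 'age': 19, 'city': 97}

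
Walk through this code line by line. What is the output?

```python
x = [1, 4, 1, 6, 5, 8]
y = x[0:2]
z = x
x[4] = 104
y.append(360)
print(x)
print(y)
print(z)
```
[1, 4, 1, 6, 104, 8]
[1, 4, 360]
[1, 4, 1, 6, 104, 8]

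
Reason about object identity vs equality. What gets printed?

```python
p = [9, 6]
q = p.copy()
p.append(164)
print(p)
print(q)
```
[9, 6, 164]
[9, 6]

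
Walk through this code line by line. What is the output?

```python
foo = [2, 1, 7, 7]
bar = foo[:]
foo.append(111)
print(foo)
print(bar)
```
[2, 1, 7, 7, 111]
[2, 1, 7, 7]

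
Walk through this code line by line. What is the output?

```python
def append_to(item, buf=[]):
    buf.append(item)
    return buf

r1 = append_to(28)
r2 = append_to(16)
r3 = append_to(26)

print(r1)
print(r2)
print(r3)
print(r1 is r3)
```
[28, 16, 26]
[28, 16, 26]
[28, 16, 26]
True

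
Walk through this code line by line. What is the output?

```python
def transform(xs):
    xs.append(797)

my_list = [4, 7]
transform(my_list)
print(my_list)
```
[4, 7, 797]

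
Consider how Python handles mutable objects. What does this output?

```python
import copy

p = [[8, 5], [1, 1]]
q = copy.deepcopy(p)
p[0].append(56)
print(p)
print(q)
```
[[8, 5, 56], [1, 1]]
[[8, 5], [1, 1]]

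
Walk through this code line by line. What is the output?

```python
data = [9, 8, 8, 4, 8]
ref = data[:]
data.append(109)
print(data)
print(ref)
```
[9, 8, 8, 4, 8, 109]
[9, 8, 8, 4, 8]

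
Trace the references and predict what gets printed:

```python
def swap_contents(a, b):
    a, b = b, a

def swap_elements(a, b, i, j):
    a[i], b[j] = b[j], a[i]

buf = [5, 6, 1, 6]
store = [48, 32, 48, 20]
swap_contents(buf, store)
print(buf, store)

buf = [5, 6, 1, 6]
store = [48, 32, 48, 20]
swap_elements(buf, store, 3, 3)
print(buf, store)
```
[5, 6, 1, 6] [48, 32, 48, 20]
[5, 6, 1, 20] [48, 32, 48, 6]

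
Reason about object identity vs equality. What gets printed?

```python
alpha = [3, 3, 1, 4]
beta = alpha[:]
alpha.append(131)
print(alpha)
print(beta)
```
[3, 3, 1, 4, 131]
[3, 3, 1, 4]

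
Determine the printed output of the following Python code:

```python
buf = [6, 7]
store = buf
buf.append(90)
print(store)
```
[6, 7, 90]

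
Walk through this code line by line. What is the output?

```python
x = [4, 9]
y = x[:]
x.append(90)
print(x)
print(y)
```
[4, 9, 90]
[4, 9]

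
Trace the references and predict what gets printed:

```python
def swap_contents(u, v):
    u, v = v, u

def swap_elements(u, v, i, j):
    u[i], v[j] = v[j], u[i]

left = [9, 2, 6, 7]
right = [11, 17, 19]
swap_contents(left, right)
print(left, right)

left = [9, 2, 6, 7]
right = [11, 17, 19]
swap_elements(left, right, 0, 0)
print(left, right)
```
[9, 2, 6, 7] [11, 17, 19]
[11, 2, 6, 7] [9, 17, 19]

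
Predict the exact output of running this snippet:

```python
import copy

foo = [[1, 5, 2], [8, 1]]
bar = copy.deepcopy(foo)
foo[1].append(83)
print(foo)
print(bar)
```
[[1, 5, 2], [8, 1, 83]]
[[1, 5, 2], [8, 1]]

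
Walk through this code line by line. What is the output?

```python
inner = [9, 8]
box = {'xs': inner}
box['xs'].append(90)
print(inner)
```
[9, 8, 90]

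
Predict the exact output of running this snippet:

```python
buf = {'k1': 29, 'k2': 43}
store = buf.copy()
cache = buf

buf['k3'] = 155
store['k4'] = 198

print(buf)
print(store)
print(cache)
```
{'k1': 29, 'k2': 43, 'k3': 155}
{'k1': 29, 'k2': 43, 'k4': 198}
{'k1': 29, 'k2': 43, 'k3': 155}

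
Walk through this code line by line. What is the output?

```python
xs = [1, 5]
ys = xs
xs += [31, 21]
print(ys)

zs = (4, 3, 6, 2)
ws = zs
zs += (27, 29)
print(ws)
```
[1, 5, 31, 21]
(4, 3, 6, 2)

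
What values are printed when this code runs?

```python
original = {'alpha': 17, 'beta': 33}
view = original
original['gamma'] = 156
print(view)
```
{'alpha': 17, 'beta': 33, 'gamma': 156}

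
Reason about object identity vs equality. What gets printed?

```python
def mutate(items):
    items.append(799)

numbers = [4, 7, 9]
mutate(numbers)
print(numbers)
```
[4, 7, 9, 799]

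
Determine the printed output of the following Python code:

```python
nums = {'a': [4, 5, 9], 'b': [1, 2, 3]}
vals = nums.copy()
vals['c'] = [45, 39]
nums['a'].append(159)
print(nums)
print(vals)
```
{'a': [4, 5, 9, 159], 'b': [1, 2, 3]}
{'a': [4, 5, 9, 159], 'b': [1, 2, 3], 'c': [45, 39]}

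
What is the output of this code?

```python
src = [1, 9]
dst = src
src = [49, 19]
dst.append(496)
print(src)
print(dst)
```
[49, 19]
[1, 9, 496]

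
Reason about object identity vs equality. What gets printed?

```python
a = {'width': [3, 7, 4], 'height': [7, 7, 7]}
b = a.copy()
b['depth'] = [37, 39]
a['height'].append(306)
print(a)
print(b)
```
{'width': [3, 7, 4], 'height': [7, 7, 7, 306]}
{'width': [3, 7, 4], 'height': [7, 7, 7, 306], 'depth': [37, 39]}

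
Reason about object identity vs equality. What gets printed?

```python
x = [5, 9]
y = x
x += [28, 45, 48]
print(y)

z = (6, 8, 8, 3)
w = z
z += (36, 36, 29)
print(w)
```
[5, 9, 28, 45, 48]
(6, 8, 8, 3)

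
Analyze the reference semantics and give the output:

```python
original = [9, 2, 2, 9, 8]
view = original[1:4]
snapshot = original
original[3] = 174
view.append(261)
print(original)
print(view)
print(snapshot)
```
[9, 2, 2, 174, 8]
[2, 2, 9, 261]
[9, 2, 2, 174, 8]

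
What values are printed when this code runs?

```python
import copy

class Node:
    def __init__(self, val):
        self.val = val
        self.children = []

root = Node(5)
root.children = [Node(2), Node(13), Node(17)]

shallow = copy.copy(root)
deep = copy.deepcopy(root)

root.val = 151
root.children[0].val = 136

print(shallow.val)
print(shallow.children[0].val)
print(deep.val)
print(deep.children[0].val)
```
5
136
5
2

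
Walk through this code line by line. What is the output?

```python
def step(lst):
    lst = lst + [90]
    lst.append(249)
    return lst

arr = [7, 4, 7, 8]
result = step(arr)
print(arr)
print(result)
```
[7, 4, 7, 8]
[7, 4, 7, 8, 90, 249]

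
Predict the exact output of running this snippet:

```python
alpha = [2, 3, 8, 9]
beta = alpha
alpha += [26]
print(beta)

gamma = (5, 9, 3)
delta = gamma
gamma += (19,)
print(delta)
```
[2, 3, 8, 9, 26]
(5, 9, 3)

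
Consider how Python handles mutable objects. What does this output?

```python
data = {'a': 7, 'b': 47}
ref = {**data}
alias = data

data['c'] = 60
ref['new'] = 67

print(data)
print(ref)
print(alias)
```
{'a': 7, 'b': 47, 'c': 60}
{'a': 7, 'b': 47, 'new': 67}
{'a': 7, 'b': 47, 'c': 60}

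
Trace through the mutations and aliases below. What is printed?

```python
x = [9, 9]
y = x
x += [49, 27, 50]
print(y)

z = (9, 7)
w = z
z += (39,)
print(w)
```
[9, 9, 49, 27, 50]
(9, 7)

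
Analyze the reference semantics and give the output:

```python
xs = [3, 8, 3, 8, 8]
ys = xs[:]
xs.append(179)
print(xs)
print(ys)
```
[3, 8, 3, 8, 8, 179]
[3, 8, 3, 8, 8]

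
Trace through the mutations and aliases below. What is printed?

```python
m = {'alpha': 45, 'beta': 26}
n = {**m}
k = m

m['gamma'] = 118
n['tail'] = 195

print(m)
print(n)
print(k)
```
{'alpha': 45, 'beta': 26, 'gamma': 118}
{'alpha': 45, 'beta': 26, 'tail': 195}
{'alpha': 45, 'beta': 26, 'gamma': 118}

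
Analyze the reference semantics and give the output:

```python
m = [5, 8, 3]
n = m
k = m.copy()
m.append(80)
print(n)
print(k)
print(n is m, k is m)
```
[5, 8, 3, 80]
[5, 8, 3]
True False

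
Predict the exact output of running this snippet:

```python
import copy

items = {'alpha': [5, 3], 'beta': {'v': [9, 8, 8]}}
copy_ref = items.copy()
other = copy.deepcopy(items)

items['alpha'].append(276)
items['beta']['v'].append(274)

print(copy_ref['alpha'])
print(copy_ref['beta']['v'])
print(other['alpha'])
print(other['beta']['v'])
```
[5, 3, 276]
[9, 8, 8, 274]
[5, 3]
[9, 8, 8]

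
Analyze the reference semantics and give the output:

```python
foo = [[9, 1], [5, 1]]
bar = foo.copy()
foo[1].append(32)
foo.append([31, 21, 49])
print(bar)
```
[[9, 1], [5, 1, 32]]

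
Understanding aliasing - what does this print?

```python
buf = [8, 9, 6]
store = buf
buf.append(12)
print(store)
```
[8, 9, 6, 12]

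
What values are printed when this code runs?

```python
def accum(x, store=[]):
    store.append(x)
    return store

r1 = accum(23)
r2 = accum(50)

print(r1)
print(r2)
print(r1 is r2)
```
[23, 50]
[23, 50]
True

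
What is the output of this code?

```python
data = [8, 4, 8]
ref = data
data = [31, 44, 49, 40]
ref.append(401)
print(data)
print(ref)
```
[31, 44, 49, 40]
[8, 4, 8, 401]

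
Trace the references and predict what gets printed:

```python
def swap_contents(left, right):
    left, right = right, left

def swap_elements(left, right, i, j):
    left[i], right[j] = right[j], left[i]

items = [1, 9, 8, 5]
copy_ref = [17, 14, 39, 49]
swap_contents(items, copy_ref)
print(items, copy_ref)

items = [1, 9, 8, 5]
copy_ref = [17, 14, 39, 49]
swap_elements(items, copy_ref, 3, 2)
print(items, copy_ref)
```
[1, 9, 8, 5] [17, 14, 39, 49]
[1, 9, 8, 39] [17, 14, 5, 49]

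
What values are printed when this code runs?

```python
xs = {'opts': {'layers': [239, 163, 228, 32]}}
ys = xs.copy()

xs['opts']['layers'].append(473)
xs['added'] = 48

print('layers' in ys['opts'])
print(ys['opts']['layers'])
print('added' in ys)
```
True
[239, 163, 228, 32, 473]
False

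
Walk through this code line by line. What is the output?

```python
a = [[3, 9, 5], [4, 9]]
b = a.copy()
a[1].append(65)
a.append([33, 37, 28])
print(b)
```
[[3, 9, 5], [4, 9, 65]]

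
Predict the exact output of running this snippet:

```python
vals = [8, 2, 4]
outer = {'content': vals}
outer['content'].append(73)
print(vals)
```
[8, 2, 4, 73]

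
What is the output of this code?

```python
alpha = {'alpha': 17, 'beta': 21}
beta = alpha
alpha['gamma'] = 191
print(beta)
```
{'alpha': 17, 'beta': 21, 'gamma': 191}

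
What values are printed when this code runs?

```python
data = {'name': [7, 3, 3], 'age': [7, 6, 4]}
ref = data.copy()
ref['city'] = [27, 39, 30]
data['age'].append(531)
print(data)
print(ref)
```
{'name': [7, 3, 3], 'age': [7, 6, 4, 531]}
{'name': [7, 3, 3], 'age': [7, 6, 4, 531], 'city': [27, 39, 30]}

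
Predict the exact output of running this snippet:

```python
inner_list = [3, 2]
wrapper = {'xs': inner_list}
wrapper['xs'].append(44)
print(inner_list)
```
[3, 2, 44]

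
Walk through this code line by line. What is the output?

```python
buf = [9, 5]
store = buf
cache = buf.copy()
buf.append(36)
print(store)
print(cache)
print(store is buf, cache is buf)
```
[9, 5, 36]
[9, 5]
True False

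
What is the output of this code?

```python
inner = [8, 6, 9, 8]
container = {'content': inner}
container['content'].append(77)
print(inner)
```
[8, 6, 9, 8, 77]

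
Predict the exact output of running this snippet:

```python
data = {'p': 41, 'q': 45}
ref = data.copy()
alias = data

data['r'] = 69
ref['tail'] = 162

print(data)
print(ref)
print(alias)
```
{'p': 41, 'q': 45, 'r': 69}
{'p': 41, 'q': 45, 'tail': 162}
{'p': 41, 'q': 45, 'r': 69}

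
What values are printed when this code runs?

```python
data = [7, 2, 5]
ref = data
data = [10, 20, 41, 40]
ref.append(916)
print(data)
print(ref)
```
[10, 20, 41, 40]
[7, 2, 5, 916]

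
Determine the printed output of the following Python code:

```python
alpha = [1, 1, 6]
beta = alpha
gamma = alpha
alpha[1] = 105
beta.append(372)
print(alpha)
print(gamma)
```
[1, 105, 6, 372]
[1, 105, 6, 372]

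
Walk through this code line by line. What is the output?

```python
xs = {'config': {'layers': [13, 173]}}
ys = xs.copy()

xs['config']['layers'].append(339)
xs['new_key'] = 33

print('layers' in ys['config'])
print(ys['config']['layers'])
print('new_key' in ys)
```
True
[13, 173, 339]
False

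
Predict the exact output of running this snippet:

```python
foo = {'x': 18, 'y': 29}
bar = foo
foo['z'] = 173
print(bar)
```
{'x': 18, 'y': 29, 'z': 173}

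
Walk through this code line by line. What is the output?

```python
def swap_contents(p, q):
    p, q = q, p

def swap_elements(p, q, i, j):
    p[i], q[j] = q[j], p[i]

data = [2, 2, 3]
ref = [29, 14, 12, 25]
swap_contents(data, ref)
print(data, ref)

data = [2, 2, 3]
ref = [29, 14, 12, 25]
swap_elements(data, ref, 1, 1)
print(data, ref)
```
[2, 2, 3] [29, 14, 12, 25]
[2, 14, 3] [29, 2, 12, 25]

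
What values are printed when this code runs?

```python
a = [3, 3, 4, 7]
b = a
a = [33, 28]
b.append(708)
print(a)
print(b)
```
[33, 28]
[3, 3, 4, 7, 708]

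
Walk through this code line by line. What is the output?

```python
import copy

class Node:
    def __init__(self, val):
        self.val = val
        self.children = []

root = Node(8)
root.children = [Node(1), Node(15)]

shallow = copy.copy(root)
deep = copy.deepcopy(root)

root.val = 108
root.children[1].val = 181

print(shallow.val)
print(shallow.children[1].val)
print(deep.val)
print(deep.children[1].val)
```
8
181
8
15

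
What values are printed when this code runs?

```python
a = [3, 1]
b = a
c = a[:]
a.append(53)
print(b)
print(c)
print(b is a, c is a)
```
[3, 1, 53]
[3, 1]
True False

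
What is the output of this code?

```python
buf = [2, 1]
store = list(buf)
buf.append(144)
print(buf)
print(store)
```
[2, 1, 144]
[2, 1]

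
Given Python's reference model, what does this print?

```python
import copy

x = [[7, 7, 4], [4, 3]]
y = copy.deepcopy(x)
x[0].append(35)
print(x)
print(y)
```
[[7, 7, 4, 35], [4, 3]]
[[7, 7, 4], [4, 3]]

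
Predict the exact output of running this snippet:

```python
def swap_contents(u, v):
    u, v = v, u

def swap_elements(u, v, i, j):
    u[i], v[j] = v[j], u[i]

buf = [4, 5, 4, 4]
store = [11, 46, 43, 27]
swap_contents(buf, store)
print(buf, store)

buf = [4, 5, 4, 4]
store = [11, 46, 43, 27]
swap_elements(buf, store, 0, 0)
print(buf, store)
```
[4, 5, 4, 4] [11, 46, 43, 27]
[11, 5, 4, 4] [4, 46, 43, 27]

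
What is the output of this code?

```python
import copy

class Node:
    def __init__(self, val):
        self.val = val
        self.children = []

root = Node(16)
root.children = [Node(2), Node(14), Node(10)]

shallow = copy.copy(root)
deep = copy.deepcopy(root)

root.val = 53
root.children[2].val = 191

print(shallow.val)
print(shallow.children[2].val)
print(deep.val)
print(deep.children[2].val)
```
16
191
16
10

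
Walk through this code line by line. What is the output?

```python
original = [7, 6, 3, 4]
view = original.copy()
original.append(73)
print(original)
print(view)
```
[7, 6, 3, 4, 73]
[7, 6, 3, 4]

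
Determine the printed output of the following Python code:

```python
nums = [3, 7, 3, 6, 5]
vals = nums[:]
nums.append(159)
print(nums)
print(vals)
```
[3, 7, 3, 6, 5, 159]
[3, 7, 3, 6, 5]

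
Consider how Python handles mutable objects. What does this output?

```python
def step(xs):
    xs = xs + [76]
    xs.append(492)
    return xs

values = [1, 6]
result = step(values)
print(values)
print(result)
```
[1, 6]
[1, 6, 76, 492]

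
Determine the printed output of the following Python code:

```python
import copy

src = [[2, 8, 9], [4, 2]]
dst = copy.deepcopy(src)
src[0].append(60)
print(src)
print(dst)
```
[[2, 8, 9, 60], [4, 2]]
[[2, 8, 9], [4, 2]]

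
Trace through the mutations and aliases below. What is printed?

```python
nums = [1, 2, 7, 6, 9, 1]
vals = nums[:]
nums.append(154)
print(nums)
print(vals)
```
[1, 2, 7, 6, 9, 1, 154]
[1, 2, 7, 6, 9, 1]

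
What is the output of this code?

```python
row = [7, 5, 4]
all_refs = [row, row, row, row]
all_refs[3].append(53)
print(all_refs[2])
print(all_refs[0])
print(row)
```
[7, 5, 4, 53]
[7, 5, 4, 53]
[7, 5, 4, 53]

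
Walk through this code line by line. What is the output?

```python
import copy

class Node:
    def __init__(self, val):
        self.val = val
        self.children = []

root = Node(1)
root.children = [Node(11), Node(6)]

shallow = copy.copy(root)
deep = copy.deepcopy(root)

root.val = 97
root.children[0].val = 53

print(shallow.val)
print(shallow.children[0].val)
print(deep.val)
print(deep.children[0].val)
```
1
53
1
11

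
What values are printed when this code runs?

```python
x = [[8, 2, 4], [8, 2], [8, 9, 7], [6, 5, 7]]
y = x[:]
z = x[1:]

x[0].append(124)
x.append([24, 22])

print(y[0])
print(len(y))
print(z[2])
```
[8, 2, 4, 124]
4
[6, 5, 7]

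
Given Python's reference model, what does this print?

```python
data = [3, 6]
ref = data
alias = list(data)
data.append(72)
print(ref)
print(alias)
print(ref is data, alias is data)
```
[3, 6, 72]
[3, 6]
True False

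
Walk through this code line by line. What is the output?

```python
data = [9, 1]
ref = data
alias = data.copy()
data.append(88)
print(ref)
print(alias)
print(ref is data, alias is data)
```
[9, 1, 88]
[9, 1]
True False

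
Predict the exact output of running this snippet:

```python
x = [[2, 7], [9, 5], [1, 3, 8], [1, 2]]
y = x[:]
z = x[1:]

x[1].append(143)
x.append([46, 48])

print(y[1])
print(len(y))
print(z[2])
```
[9, 5, 143]
4
[1, 2]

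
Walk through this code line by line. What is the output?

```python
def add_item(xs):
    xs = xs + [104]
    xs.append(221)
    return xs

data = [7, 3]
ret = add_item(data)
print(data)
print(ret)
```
[7, 3]
[7, 3, 104, 221]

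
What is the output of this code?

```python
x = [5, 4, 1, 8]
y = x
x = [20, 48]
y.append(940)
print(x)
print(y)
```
[20, 48]
[5, 4, 1, 8, 940]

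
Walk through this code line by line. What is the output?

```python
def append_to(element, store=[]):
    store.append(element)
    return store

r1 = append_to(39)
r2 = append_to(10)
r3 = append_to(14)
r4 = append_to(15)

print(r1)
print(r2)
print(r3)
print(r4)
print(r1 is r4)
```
[39, 10, 14, 15]
[39, 10, 14, 15]
[39, 10, 14, 15]
[39, 10, 14, 15]
True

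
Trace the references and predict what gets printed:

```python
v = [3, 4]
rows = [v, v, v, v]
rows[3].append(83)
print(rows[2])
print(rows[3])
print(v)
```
[3, 4, 83]
[3, 4, 83]
[3, 4, 83]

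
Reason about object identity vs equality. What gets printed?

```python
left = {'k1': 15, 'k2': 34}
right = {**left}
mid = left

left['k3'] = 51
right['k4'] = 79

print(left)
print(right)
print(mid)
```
{'k1': 15, 'k2': 34, 'k3': 51}
{'k1': 15, 'k2': 34, 'k4': 79}
{'k1': 15, 'k2': 34, 'k3': 51}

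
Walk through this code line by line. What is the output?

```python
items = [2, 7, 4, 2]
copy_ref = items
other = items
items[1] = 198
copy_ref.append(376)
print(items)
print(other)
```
[2, 198, 4, 2, 376]
[2, 198, 4, 2, 376]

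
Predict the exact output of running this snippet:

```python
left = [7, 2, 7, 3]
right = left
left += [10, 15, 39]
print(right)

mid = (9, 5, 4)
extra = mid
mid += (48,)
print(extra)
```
[7, 2, 7, 3, 10, 15, 39]
(9, 5, 4)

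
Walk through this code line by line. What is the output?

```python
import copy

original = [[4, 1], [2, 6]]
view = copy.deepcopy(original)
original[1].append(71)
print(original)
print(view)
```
[[4, 1], [2, 6, 71]]
[[4, 1], [2, 6]]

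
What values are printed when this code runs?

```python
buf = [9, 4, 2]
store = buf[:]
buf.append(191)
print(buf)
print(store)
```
[9, 4, 2, 191]
[9, 4, 2]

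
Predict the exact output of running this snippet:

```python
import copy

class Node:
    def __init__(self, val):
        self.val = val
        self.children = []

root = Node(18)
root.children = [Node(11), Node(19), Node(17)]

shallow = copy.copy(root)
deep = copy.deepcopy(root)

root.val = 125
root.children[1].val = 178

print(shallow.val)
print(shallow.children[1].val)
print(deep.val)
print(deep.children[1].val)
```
18
178
18
19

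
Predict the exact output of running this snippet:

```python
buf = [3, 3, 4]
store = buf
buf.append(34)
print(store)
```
[3, 3, 4, 34]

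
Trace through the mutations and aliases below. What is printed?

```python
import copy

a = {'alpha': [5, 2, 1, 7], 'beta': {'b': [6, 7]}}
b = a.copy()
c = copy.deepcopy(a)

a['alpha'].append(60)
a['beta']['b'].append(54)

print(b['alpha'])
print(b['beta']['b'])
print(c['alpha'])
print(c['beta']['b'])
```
[5, 2, 1, 7, 60]
[6, 7, 54]
[5, 2, 1, 7]
[6, 7]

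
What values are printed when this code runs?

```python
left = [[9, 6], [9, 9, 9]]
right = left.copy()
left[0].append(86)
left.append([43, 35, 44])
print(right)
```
[[9, 6, 86], [9, 9, 9]]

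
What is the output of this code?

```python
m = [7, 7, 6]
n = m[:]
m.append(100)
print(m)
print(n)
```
[7, 7, 6, 100]
[7, 7, 6]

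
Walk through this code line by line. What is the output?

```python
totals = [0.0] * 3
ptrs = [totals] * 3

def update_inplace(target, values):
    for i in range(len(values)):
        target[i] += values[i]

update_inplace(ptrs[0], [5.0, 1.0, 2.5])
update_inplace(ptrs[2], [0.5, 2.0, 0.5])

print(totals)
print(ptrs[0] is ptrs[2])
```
[5.5, 3.0, 3.0]
True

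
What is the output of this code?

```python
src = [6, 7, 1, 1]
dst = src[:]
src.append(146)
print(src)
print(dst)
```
[6, 7, 1, 1, 146]
[6, 7, 1, 1]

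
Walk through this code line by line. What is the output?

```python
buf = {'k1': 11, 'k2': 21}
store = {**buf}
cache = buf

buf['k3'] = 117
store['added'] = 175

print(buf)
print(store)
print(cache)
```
{'k1': 11, 'k2': 21, 'k3': 117}
{'k1': 11, 'k2': 21, 'added': 175}
{'k1': 11, 'k2': 21, 'k3': 117}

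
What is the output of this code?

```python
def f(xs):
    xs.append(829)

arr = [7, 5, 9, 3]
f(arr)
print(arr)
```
[7, 5, 9, 3, 829]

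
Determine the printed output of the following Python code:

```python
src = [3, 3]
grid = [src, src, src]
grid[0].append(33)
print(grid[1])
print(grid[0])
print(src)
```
[3, 3, 33]
[3, 3, 33]
[3, 3, 33]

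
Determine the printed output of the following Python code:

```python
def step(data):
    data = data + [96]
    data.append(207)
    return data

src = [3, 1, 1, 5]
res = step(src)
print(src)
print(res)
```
[3, 1, 1, 5]
[3, 1, 1, 5, 96, 207]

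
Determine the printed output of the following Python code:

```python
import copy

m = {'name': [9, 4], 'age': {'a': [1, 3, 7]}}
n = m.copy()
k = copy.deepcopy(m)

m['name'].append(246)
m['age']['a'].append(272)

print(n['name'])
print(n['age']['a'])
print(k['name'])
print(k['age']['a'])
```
[9, 4, 246]
[1, 3, 7, 272]
[9, 4]
[1, 3, 7]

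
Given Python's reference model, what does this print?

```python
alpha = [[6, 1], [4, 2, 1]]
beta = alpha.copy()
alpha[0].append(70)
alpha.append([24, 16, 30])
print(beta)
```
[[6, 1, 70], [4, 2, 1]]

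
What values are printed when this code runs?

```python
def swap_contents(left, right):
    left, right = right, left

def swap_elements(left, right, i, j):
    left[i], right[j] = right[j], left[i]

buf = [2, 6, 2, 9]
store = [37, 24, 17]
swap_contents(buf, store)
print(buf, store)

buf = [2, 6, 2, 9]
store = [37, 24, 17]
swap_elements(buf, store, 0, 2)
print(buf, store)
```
[2, 6, 2, 9] [37, 24, 17]
[17, 6, 2, 9] [37, 24, 2]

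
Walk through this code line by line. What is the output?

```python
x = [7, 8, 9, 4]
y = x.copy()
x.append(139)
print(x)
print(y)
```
[7, 8, 9, 4, 139]
[7, 8, 9, 4]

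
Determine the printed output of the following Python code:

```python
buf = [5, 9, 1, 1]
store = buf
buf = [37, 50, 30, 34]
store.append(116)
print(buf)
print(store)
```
[37, 50, 30, 34]
[5, 9, 1, 1, 116]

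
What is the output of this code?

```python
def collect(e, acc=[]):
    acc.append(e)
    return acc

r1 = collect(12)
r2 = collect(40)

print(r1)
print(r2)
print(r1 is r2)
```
[12, 40]
[12, 40]
True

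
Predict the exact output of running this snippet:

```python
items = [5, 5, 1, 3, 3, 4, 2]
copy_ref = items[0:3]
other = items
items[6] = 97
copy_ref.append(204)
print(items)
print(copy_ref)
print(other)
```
[5, 5, 1, 3, 3, 4, 97]
[5, 5, 1, 204]
[5, 5, 1, 3, 3, 4, 97]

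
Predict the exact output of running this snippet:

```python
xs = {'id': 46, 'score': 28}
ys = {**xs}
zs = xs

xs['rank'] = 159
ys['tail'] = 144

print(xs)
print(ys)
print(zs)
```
{'id': 46, 'score': 28, 'rank': 159}
{'id': 46, 'score': 28, 'tail': 144}
{'id': 46, 'score': 28, 'rank': 159}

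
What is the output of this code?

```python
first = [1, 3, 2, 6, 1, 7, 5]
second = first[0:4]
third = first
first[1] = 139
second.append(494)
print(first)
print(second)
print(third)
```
[1, 139, 2, 6, 1, 7, 5]
[1, 3, 2, 6, 494]
[1, 139, 2, 6, 1, 7, 5]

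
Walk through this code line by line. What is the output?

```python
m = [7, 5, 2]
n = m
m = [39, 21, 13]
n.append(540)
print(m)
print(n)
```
[39, 21, 13]
[7, 5, 2, 540]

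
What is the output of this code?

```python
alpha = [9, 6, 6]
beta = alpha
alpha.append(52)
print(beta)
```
[9, 6, 6, 52]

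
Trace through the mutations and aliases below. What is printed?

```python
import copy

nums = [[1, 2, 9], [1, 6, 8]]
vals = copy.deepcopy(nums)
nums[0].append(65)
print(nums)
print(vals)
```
[[1, 2, 9, 65], [1, 6, 8]]
[[1, 2, 9], [1, 6, 8]]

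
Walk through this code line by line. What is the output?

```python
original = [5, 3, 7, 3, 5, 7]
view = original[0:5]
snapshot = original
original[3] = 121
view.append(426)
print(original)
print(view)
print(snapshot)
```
[5, 3, 7, 121, 5, 7]
[5, 3, 7, 3, 5, 426]
[5, 3, 7, 121, 5, 7]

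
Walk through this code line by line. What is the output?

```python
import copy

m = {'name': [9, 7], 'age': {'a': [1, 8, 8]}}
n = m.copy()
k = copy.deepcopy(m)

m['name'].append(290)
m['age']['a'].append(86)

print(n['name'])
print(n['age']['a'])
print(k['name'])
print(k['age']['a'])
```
[9, 7, 290]
[1, 8, 8, 86]
[9, 7]
[1, 8, 8]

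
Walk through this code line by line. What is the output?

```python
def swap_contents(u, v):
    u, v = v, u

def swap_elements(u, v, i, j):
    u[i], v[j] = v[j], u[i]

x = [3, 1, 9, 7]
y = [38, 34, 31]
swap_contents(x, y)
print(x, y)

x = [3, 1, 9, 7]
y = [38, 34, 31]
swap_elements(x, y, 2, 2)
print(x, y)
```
[3, 1, 9, 7] [38, 34, 31]
[3, 1, 31, 7] [38, 34, 9]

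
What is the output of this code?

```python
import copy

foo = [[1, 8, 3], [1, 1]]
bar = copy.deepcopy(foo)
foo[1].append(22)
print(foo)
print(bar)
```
[[1, 8, 3], [1, 1, 22]]
[[1, 8, 3], [1, 1]]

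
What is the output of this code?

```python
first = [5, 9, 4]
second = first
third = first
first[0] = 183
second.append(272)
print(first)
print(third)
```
[183, 9, 4, 272]
[183, 9, 4, 272]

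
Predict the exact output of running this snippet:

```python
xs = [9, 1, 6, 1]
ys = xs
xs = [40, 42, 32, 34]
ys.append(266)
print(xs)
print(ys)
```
[40, 42, 32, 34]
[9, 1, 6, 1, 266]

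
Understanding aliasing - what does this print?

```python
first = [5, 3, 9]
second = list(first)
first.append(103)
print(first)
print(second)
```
[5, 3, 9, 103]
[5, 3, 9]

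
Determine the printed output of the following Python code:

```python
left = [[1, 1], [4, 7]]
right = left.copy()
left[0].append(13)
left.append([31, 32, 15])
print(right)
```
[[1, 1, 13], [4, 7]]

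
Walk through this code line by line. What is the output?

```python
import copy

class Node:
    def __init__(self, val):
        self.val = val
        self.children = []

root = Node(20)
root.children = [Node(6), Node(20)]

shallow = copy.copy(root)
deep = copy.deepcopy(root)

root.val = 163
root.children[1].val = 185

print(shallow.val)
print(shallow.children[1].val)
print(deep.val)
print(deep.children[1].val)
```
20
185
20
20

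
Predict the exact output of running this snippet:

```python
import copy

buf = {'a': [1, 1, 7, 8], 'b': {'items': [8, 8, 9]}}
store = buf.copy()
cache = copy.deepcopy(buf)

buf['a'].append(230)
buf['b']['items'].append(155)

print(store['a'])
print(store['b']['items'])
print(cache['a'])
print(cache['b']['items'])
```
[1, 1, 7, 8, 230]
[8, 8, 9, 155]
[1, 1, 7, 8]
[8, 8, 9]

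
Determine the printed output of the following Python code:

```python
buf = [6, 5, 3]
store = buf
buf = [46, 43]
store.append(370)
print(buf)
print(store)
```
[46, 43]
[6, 5, 3, 370]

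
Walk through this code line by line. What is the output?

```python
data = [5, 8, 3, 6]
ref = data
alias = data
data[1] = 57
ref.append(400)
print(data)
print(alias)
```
[5, 57, 3, 6, 400]
[5, 57, 3, 6, 400]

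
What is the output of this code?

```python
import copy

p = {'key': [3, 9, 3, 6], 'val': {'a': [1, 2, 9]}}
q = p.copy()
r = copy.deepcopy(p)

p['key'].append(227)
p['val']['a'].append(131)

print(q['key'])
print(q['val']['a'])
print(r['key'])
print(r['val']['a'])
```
[3, 9, 3, 6, 227]
[1, 2, 9, 131]
[3, 9, 3, 6]
[1, 2, 9]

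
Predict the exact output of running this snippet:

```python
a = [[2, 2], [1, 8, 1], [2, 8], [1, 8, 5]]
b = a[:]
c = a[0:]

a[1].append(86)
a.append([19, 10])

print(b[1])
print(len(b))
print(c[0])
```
[1, 8, 1, 86]
4
[2, 2]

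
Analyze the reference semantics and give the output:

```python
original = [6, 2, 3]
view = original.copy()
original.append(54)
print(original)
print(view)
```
[6, 2, 3, 54]
[6, 2, 3]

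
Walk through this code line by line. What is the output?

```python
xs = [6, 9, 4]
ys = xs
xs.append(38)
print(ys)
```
[6, 9, 4, 38]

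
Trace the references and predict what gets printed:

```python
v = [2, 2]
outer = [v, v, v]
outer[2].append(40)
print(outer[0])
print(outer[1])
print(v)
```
[2, 2, 40]
[2, 2, 40]
[2, 2, 40]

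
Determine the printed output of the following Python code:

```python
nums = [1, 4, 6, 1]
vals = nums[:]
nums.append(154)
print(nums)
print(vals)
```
[1, 4, 6, 1, 154]
[1, 4, 6, 1]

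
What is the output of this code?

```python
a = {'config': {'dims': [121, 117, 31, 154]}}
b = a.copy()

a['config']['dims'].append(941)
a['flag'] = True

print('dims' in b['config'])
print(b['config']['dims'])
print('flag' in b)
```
True
[121, 117, 31, 154, 941]
False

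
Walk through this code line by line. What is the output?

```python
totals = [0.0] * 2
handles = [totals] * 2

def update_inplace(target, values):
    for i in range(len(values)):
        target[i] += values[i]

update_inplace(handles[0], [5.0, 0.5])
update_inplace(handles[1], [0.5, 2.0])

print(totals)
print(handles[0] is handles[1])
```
[5.5, 2.5]
True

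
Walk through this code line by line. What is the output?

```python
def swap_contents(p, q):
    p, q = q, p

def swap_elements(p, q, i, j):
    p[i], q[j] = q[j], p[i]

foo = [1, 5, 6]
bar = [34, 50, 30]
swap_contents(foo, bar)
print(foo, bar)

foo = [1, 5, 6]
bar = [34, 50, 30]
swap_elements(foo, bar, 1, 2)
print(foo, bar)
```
[1, 5, 6] [34, 50, 30]
[1, 30, 6] [34, 50, 5]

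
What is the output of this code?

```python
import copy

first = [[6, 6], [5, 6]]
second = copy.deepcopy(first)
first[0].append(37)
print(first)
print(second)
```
[[6, 6, 37], [5, 6]]
[[6, 6], [5, 6]]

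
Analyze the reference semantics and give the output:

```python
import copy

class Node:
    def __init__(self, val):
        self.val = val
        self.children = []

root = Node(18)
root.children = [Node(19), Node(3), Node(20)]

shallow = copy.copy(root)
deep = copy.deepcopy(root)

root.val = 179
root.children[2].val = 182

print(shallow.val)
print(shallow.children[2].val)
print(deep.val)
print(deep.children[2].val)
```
18
182
18
20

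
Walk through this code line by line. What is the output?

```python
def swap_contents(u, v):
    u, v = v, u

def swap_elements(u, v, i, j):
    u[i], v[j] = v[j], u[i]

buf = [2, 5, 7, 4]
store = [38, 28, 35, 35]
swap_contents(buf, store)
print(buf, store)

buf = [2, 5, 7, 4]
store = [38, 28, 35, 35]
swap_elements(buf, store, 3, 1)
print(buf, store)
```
[2, 5, 7, 4] [38, 28, 35, 35]
[2, 5, 7, 28] [38, 4, 35, 35]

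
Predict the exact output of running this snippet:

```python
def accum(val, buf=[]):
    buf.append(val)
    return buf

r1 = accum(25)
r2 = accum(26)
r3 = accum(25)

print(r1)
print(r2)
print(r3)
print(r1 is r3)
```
[25, 26, 25]
[25, 26, 25]
[25, 26, 25]
True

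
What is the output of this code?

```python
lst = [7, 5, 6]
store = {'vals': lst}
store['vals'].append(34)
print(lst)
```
[7, 5, 6, 34]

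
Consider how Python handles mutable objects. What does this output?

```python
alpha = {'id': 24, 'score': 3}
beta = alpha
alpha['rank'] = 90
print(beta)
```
{'id': 24, 'score': 3, 'rank': 90}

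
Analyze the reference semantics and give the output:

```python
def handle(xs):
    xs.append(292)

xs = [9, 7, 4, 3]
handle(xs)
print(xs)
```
[9, 7, 4, 3, 292]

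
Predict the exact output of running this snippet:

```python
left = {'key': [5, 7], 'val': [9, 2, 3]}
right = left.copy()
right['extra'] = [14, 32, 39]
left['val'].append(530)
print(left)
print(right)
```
{'key': [5, 7], 'val': [9, 2, 3, 530]}
{'key': [5, 7], 'val': [9, 2, 3, 530], 'extra': [14, 32, 39]}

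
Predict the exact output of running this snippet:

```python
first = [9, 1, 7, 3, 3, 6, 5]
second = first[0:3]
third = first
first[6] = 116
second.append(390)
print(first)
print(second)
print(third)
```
[9, 1, 7, 3, 3, 6, 116]
[9, 1, 7, 390]
[9, 1, 7, 3, 3, 6, 116]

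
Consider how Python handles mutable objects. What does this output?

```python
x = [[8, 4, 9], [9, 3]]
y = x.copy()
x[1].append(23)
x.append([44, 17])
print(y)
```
[[8, 4, 9], [9, 3, 23]]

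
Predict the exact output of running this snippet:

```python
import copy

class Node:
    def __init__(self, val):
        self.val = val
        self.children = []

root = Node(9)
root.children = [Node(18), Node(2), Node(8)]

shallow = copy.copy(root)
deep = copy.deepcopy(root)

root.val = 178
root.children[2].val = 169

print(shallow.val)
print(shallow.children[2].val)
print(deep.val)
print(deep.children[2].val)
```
9
169
9
8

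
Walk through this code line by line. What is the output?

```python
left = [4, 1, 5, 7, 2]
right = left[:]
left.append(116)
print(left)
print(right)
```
[4, 1, 5, 7, 2, 116]
[4, 1, 5, 7, 2]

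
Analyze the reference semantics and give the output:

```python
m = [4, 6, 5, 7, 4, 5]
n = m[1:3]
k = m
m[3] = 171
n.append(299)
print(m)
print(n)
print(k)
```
[4, 6, 5, 171, 4, 5]
[6, 5, 299]
[4, 6, 5, 171, 4, 5]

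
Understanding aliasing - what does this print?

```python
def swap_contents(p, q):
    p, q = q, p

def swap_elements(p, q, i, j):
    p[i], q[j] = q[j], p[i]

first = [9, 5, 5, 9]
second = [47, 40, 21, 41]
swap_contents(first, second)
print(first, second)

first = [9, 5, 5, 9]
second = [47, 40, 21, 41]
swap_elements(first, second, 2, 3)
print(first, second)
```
[9, 5, 5, 9] [47, 40, 21, 41]
[9, 5, 41, 9] [47, 40, 21, 5]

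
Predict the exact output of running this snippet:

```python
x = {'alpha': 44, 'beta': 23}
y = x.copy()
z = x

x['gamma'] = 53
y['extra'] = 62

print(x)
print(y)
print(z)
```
{'alpha': 44, 'beta': 23, 'gamma': 53}
{'alpha': 44, 'beta': 23, 'extra': 62}
{'alpha': 44, 'beta': 23, 'gamma': 53}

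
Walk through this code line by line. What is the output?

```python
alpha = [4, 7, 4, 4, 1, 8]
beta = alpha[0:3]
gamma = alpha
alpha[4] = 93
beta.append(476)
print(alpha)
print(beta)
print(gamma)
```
[4, 7, 4, 4, 93, 8]
[4, 7, 4, 476]
[4, 7, 4, 4, 93, 8]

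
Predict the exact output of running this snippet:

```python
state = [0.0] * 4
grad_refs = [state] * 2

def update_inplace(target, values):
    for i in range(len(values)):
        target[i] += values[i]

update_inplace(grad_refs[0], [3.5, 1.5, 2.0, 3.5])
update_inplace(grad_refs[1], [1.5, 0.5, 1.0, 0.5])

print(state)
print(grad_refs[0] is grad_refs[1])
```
[5.0, 2.0, 3.0, 4.0]
True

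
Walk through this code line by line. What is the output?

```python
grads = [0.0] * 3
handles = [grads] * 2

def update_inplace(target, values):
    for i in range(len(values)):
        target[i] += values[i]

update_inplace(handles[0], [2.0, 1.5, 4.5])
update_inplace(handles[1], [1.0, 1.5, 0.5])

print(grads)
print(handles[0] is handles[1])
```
[3.0, 3.0, 5.0]
True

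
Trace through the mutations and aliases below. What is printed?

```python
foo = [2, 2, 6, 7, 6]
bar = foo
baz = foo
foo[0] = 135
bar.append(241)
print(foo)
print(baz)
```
[135, 2, 6, 7, 6, 241]
[135, 2, 6, 7, 6, 241]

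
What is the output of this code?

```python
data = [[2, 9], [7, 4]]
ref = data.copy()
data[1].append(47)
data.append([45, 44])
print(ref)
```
[[2, 9], [7, 4, 47]]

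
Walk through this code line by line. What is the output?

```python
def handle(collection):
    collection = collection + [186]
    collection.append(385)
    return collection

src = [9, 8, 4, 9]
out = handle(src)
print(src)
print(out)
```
[9, 8, 4, 9]
[9, 8, 4, 9, 186, 385]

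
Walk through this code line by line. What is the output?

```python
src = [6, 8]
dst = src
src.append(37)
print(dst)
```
[6, 8, 37]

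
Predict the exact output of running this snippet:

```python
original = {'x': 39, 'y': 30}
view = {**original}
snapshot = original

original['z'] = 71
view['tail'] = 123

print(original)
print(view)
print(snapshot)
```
{'x': 39, 'y': 30, 'z': 71}
{'x': 39, 'y': 30, 'tail': 123}
{'x': 39, 'y': 30, 'z': 71}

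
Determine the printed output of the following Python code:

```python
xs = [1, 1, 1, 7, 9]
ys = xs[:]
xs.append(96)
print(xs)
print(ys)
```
[1, 1, 1, 7, 9, 96]
[1, 1, 1, 7, 9]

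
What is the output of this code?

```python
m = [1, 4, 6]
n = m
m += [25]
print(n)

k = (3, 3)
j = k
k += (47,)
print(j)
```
[1, 4, 6, 25]
(3, 3)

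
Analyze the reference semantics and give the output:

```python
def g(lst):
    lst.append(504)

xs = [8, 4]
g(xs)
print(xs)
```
[8, 4, 504]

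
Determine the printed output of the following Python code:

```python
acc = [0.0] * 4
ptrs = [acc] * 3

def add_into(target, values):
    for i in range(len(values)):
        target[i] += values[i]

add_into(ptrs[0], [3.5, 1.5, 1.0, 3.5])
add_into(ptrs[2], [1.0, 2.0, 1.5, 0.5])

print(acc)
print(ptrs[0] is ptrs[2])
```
[4.5, 3.5, 2.5, 4.0]
True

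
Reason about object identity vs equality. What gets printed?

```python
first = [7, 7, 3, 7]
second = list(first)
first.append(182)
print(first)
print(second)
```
[7, 7, 3, 7, 182]
[7, 7, 3, 7]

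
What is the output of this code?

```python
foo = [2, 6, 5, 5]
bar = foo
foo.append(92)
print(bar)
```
[2, 6, 5, 5, 92]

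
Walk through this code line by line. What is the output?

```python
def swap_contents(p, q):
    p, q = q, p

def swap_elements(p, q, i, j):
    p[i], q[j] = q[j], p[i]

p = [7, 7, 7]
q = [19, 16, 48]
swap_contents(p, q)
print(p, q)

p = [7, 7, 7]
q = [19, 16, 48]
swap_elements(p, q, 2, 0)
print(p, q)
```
[7, 7, 7] [19, 16, 48]
[7, 7, 19] [7, 16, 48]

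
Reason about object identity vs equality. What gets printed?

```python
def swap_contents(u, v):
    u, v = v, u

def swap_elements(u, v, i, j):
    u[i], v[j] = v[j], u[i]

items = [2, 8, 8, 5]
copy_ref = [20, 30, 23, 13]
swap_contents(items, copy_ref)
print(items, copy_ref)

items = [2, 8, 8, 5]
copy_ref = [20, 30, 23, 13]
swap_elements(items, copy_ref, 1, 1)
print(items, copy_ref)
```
[2, 8, 8, 5] [20, 30, 23, 13]
[2, 30, 8, 5] [20, 8, 23, 13]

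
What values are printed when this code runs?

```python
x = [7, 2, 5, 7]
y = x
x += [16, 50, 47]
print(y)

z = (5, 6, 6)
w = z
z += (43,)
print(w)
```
[7, 2, 5, 7, 16, 50, 47]
(5, 6, 6)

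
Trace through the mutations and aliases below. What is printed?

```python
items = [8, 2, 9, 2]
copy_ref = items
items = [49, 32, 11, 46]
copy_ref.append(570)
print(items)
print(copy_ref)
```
[49, 32, 11, 46]
[8, 2, 9, 2, 570]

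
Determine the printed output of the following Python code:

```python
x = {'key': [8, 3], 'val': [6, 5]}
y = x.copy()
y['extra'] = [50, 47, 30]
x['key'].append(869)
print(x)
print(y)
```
{'key': [8, 3, 869], 'val': [6, 5]}
{'key': [8, 3, 869], 'val': [6, 5], 'extra': [50, 47, 30]}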